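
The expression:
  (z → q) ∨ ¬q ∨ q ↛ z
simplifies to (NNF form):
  True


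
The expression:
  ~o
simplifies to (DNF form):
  ~o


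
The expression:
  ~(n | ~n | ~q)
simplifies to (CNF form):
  False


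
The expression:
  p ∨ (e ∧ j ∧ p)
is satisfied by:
  {p: True}


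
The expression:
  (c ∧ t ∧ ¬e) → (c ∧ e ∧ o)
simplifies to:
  e ∨ ¬c ∨ ¬t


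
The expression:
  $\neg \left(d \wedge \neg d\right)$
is always true.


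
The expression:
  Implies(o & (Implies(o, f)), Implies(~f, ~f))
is always true.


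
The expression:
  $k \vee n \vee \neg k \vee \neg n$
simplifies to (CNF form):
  $\text{True}$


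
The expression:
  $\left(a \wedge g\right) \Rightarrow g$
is always true.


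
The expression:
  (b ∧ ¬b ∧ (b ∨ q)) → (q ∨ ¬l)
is always true.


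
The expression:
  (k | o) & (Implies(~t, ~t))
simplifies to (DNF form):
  k | o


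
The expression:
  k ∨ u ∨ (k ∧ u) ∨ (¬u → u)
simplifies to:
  k ∨ u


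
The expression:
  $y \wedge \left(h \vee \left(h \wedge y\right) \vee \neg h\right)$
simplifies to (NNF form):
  $y$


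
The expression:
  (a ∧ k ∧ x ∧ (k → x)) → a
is always true.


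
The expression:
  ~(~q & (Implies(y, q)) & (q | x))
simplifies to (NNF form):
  q | y | ~x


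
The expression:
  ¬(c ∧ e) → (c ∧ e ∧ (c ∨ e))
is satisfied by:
  {c: True, e: True}


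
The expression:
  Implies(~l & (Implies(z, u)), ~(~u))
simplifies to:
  l | u | z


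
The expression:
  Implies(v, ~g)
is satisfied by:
  {g: False, v: False}
  {v: True, g: False}
  {g: True, v: False}


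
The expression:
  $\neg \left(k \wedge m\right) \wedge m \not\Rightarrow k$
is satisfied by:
  {m: True, k: False}


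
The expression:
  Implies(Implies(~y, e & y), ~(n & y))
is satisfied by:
  {y: False, n: False}
  {n: True, y: False}
  {y: True, n: False}


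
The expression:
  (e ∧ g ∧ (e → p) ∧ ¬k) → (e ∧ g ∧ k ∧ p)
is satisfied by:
  {k: True, p: False, e: False, g: False}
  {k: False, p: False, e: False, g: False}
  {g: True, k: True, p: False, e: False}
  {g: True, k: False, p: False, e: False}
  {k: True, e: True, g: False, p: False}
  {e: True, g: False, p: False, k: False}
  {g: True, e: True, k: True, p: False}
  {g: True, e: True, k: False, p: False}
  {k: True, p: True, g: False, e: False}
  {p: True, g: False, e: False, k: False}
  {k: True, g: True, p: True, e: False}
  {g: True, p: True, k: False, e: False}
  {k: True, e: True, p: True, g: False}
  {e: True, p: True, g: False, k: False}
  {g: True, e: True, p: True, k: True}


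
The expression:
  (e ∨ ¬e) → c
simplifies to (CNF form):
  c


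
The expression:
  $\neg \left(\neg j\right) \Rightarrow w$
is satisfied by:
  {w: True, j: False}
  {j: False, w: False}
  {j: True, w: True}


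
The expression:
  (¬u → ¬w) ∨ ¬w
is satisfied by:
  {u: True, w: False}
  {w: False, u: False}
  {w: True, u: True}


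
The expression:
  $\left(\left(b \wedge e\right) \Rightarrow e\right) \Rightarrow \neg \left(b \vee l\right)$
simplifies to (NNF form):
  $\neg b \wedge \neg l$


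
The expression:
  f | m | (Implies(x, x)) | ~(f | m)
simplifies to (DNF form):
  True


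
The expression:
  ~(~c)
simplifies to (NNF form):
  c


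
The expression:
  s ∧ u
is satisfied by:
  {u: True, s: True}


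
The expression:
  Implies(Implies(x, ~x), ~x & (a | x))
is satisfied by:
  {a: True, x: True}
  {a: True, x: False}
  {x: True, a: False}


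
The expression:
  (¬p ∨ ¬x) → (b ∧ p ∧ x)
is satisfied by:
  {p: True, x: True}


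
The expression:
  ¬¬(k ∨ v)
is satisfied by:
  {k: True, v: True}
  {k: True, v: False}
  {v: True, k: False}


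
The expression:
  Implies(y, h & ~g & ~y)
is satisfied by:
  {y: False}


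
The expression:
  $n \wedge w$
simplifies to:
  $n \wedge w$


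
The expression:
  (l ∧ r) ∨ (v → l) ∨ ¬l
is always true.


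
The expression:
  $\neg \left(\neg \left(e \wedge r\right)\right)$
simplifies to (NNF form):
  $e \wedge r$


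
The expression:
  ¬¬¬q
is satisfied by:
  {q: False}


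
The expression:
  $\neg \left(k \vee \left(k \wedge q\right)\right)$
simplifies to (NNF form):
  $\neg k$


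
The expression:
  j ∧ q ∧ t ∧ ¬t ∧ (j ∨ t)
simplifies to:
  False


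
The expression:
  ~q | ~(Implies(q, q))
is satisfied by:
  {q: False}


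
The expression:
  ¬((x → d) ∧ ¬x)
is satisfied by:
  {x: True}


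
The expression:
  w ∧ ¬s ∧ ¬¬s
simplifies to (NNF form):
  False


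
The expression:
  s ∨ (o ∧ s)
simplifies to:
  s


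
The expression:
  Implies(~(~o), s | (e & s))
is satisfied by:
  {s: True, o: False}
  {o: False, s: False}
  {o: True, s: True}


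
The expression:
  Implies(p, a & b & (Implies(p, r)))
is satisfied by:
  {r: True, a: True, b: True, p: False}
  {r: True, a: True, b: False, p: False}
  {r: True, b: True, a: False, p: False}
  {r: True, b: False, a: False, p: False}
  {a: True, b: True, r: False, p: False}
  {a: True, r: False, b: False, p: False}
  {a: False, b: True, r: False, p: False}
  {a: False, r: False, b: False, p: False}
  {r: True, p: True, a: True, b: True}


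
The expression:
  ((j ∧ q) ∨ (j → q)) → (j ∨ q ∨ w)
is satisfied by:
  {q: True, w: True, j: True}
  {q: True, w: True, j: False}
  {q: True, j: True, w: False}
  {q: True, j: False, w: False}
  {w: True, j: True, q: False}
  {w: True, j: False, q: False}
  {j: True, w: False, q: False}


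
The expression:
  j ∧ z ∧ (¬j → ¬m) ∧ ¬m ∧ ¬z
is never true.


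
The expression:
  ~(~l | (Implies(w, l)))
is never true.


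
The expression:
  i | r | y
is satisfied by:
  {i: True, y: True, r: True}
  {i: True, y: True, r: False}
  {i: True, r: True, y: False}
  {i: True, r: False, y: False}
  {y: True, r: True, i: False}
  {y: True, r: False, i: False}
  {r: True, y: False, i: False}


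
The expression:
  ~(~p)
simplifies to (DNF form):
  p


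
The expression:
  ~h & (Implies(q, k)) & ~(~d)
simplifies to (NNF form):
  d & ~h & (k | ~q)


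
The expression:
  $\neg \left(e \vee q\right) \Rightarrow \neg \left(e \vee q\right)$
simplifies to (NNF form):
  $\text{True}$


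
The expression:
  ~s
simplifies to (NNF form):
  ~s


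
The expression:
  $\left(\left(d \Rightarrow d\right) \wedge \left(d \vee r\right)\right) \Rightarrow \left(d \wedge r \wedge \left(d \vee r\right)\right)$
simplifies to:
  $\left(d \wedge r\right) \vee \left(\neg d \wedge \neg r\right)$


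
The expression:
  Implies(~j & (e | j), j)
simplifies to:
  j | ~e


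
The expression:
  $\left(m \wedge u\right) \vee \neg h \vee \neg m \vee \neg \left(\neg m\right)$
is always true.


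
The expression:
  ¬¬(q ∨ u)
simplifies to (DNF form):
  q ∨ u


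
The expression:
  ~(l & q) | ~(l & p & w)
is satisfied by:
  {l: False, q: False, p: False, w: False}
  {w: True, l: False, q: False, p: False}
  {p: True, l: False, q: False, w: False}
  {w: True, p: True, l: False, q: False}
  {q: True, w: False, l: False, p: False}
  {w: True, q: True, l: False, p: False}
  {p: True, q: True, w: False, l: False}
  {w: True, p: True, q: True, l: False}
  {l: True, p: False, q: False, w: False}
  {w: True, l: True, p: False, q: False}
  {p: True, l: True, w: False, q: False}
  {w: True, p: True, l: True, q: False}
  {q: True, l: True, p: False, w: False}
  {w: True, q: True, l: True, p: False}
  {p: True, q: True, l: True, w: False}


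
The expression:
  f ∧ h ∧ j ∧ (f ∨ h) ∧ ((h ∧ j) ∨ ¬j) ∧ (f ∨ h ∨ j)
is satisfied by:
  {h: True, j: True, f: True}


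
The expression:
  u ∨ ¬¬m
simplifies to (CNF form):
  m ∨ u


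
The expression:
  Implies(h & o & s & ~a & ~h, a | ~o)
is always true.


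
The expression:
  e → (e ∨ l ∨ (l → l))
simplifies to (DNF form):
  True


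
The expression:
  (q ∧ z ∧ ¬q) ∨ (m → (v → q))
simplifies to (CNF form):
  q ∨ ¬m ∨ ¬v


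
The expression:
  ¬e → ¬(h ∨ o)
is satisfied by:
  {e: True, h: False, o: False}
  {o: True, e: True, h: False}
  {e: True, h: True, o: False}
  {o: True, e: True, h: True}
  {o: False, h: False, e: False}


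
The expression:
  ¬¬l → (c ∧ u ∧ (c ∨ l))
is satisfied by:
  {c: True, u: True, l: False}
  {c: True, u: False, l: False}
  {u: True, c: False, l: False}
  {c: False, u: False, l: False}
  {c: True, l: True, u: True}


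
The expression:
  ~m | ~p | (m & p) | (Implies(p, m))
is always true.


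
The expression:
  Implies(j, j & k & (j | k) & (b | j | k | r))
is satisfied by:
  {k: True, j: False}
  {j: False, k: False}
  {j: True, k: True}


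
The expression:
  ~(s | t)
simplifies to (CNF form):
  ~s & ~t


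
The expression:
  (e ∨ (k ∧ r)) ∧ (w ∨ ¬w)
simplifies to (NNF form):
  e ∨ (k ∧ r)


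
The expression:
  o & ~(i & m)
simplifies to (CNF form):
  o & (~i | ~m)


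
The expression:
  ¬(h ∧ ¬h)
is always true.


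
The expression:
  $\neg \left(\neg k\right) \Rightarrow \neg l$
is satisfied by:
  {l: False, k: False}
  {k: True, l: False}
  {l: True, k: False}


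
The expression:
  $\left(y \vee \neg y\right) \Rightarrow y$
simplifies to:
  $y$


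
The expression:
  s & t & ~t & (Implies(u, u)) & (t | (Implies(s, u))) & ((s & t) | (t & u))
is never true.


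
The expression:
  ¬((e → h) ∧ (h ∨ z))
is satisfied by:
  {e: True, h: False, z: False}
  {e: False, h: False, z: False}
  {z: True, e: True, h: False}


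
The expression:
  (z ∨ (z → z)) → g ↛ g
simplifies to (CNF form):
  False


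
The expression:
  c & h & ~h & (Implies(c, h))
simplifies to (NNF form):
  False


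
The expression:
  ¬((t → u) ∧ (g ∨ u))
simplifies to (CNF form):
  ¬u ∧ (t ∨ ¬g)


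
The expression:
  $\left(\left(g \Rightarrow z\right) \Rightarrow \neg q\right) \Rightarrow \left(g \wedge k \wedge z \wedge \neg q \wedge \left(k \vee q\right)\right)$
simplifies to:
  $\left(g \vee q\right) \wedge \left(k \vee q\right) \wedge \left(z \vee \neg g\right)$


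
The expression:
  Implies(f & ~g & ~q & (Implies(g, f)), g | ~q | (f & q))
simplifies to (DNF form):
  True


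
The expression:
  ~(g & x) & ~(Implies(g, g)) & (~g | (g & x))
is never true.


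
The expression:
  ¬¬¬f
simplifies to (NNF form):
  ¬f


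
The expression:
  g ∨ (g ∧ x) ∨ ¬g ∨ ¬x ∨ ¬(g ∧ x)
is always true.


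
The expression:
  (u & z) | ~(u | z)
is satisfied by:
  {z: False, u: False}
  {u: True, z: True}


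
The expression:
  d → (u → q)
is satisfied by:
  {q: True, u: False, d: False}
  {u: False, d: False, q: False}
  {d: True, q: True, u: False}
  {d: True, u: False, q: False}
  {q: True, u: True, d: False}
  {u: True, q: False, d: False}
  {d: True, u: True, q: True}


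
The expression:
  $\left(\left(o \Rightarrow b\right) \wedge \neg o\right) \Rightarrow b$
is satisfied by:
  {b: True, o: True}
  {b: True, o: False}
  {o: True, b: False}


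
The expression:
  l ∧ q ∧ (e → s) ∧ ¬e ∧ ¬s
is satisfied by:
  {q: True, l: True, e: False, s: False}


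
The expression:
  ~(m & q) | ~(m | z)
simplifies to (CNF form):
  ~m | ~q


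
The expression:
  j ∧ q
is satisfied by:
  {j: True, q: True}


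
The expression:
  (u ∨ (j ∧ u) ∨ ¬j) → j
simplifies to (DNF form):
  j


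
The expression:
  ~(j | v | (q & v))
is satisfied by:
  {v: False, j: False}


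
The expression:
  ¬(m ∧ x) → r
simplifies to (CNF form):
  (m ∨ r) ∧ (r ∨ x)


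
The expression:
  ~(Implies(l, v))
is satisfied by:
  {l: True, v: False}


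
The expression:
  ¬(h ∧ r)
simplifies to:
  ¬h ∨ ¬r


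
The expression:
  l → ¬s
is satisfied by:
  {l: False, s: False}
  {s: True, l: False}
  {l: True, s: False}


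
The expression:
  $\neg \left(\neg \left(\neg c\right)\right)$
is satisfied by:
  {c: False}


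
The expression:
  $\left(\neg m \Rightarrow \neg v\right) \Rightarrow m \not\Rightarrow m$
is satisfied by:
  {v: True, m: False}


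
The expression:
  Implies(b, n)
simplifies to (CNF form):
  n | ~b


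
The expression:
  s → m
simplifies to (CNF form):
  m ∨ ¬s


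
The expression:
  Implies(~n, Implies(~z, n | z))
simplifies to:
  n | z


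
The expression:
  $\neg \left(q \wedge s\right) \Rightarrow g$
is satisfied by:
  {g: True, s: True, q: True}
  {g: True, s: True, q: False}
  {g: True, q: True, s: False}
  {g: True, q: False, s: False}
  {s: True, q: True, g: False}


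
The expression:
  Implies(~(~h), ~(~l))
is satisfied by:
  {l: True, h: False}
  {h: False, l: False}
  {h: True, l: True}


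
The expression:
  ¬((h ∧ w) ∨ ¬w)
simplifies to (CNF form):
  w ∧ ¬h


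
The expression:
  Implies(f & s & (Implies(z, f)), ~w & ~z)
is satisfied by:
  {z: False, s: False, f: False, w: False}
  {w: True, z: False, s: False, f: False}
  {z: True, w: False, s: False, f: False}
  {w: True, z: True, s: False, f: False}
  {f: True, w: False, z: False, s: False}
  {f: True, w: True, z: False, s: False}
  {f: True, z: True, w: False, s: False}
  {f: True, w: True, z: True, s: False}
  {s: True, f: False, z: False, w: False}
  {s: True, w: True, f: False, z: False}
  {s: True, z: True, f: False, w: False}
  {w: True, s: True, z: True, f: False}
  {s: True, f: True, w: False, z: False}


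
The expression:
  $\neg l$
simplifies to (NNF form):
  $\neg l$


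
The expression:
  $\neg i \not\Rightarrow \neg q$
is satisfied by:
  {q: True, i: False}


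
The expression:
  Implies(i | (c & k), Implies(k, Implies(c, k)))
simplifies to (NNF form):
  True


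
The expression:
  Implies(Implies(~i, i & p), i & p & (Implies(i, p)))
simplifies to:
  p | ~i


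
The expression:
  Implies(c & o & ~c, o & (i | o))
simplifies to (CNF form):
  True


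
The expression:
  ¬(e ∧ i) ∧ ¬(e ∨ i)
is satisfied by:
  {i: False, e: False}


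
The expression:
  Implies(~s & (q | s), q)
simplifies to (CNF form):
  True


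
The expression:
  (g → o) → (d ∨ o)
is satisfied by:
  {d: True, o: True, g: True}
  {d: True, o: True, g: False}
  {d: True, g: True, o: False}
  {d: True, g: False, o: False}
  {o: True, g: True, d: False}
  {o: True, g: False, d: False}
  {g: True, o: False, d: False}


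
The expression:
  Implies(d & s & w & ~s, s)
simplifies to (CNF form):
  True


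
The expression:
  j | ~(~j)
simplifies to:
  j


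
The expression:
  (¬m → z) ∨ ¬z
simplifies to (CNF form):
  True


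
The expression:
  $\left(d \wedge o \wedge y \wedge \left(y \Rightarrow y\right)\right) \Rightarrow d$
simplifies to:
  $\text{True}$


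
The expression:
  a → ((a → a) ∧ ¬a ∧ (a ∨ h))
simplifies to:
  ¬a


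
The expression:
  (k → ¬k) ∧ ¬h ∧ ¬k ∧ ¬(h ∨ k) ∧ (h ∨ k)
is never true.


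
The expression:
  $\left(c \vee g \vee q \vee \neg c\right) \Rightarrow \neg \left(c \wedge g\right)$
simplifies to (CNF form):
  $\neg c \vee \neg g$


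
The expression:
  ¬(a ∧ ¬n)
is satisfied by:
  {n: True, a: False}
  {a: False, n: False}
  {a: True, n: True}


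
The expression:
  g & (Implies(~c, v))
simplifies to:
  g & (c | v)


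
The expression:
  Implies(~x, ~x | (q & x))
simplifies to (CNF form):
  True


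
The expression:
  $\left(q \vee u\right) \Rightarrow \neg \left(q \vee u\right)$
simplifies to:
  $\neg q \wedge \neg u$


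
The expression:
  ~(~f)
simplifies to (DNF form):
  f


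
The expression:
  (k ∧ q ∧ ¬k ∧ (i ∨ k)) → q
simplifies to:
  True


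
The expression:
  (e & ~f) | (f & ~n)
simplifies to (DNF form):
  (e & ~f) | (f & ~n)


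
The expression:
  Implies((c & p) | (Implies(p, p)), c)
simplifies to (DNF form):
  c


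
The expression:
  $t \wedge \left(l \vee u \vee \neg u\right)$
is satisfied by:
  {t: True}


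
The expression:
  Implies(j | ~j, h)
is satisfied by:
  {h: True}


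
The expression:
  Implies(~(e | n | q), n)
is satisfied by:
  {n: True, q: True, e: True}
  {n: True, q: True, e: False}
  {n: True, e: True, q: False}
  {n: True, e: False, q: False}
  {q: True, e: True, n: False}
  {q: True, e: False, n: False}
  {e: True, q: False, n: False}


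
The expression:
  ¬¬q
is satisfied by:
  {q: True}


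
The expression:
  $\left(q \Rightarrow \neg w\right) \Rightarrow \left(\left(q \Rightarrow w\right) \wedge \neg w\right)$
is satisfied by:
  {w: False, q: False}
  {q: True, w: True}


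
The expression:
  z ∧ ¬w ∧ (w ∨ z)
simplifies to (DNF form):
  z ∧ ¬w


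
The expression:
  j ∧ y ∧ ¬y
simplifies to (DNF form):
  False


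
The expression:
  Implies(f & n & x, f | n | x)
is always true.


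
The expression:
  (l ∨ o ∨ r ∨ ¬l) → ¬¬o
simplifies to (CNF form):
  o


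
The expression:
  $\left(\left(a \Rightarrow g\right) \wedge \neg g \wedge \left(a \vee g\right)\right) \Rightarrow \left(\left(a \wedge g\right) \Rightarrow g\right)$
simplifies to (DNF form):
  $\text{True}$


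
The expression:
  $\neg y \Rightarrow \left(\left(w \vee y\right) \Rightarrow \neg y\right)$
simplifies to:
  $\text{True}$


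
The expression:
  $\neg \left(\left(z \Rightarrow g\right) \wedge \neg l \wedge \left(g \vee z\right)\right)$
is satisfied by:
  {l: True, g: False}
  {g: False, l: False}
  {g: True, l: True}


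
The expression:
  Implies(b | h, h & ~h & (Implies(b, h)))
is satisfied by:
  {h: False, b: False}


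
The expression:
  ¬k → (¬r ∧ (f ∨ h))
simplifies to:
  k ∨ (f ∧ ¬r) ∨ (h ∧ ¬r)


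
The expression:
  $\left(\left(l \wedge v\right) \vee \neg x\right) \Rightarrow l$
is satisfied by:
  {x: True, l: True}
  {x: True, l: False}
  {l: True, x: False}


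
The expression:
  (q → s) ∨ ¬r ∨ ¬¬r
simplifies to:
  True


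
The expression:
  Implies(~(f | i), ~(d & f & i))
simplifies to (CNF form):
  True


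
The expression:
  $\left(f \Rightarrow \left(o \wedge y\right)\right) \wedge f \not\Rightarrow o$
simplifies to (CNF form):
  $\text{False}$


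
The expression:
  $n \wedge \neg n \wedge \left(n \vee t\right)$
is never true.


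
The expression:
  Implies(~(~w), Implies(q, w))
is always true.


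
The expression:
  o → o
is always true.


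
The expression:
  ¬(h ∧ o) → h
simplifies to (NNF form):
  h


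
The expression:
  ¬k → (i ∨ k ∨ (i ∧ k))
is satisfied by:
  {i: True, k: True}
  {i: True, k: False}
  {k: True, i: False}


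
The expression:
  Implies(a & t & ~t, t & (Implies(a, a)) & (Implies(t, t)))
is always true.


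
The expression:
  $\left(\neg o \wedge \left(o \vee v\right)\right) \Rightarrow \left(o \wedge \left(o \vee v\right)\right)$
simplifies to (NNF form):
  $o \vee \neg v$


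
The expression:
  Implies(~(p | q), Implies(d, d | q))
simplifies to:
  True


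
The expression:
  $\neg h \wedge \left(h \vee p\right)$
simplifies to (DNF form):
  $p \wedge \neg h$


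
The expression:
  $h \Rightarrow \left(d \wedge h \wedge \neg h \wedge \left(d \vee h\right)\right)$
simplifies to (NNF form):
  $\neg h$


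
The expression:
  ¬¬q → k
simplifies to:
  k ∨ ¬q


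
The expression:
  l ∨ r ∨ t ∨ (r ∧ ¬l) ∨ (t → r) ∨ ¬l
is always true.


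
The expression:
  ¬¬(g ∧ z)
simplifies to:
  g ∧ z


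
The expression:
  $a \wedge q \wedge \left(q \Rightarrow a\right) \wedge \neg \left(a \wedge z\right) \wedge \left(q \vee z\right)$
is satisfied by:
  {a: True, q: True, z: False}


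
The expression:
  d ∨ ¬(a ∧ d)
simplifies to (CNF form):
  True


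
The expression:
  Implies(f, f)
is always true.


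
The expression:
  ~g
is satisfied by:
  {g: False}


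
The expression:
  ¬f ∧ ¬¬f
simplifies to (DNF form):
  False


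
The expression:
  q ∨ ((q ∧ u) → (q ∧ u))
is always true.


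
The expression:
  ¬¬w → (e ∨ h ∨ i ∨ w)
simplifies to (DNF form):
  True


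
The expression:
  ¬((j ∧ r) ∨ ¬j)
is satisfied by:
  {j: True, r: False}


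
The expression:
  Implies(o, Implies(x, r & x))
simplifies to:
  r | ~o | ~x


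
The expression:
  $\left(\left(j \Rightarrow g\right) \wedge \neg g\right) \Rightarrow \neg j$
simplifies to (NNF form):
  $\text{True}$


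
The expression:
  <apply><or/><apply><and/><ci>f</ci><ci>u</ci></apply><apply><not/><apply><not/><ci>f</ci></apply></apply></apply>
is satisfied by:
  {f: True}


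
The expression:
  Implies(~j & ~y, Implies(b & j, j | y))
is always true.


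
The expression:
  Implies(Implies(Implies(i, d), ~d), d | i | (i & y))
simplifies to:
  d | i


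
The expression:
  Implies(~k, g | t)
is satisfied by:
  {k: True, t: True, g: True}
  {k: True, t: True, g: False}
  {k: True, g: True, t: False}
  {k: True, g: False, t: False}
  {t: True, g: True, k: False}
  {t: True, g: False, k: False}
  {g: True, t: False, k: False}


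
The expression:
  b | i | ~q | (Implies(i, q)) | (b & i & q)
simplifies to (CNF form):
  True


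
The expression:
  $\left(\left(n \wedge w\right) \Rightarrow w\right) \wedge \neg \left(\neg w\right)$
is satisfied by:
  {w: True}


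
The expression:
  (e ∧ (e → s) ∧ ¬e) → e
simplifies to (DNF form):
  True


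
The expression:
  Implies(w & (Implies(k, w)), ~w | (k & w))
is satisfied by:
  {k: True, w: False}
  {w: False, k: False}
  {w: True, k: True}


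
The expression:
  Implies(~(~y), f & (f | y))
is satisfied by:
  {f: True, y: False}
  {y: False, f: False}
  {y: True, f: True}


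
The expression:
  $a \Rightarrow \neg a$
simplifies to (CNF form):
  $\neg a$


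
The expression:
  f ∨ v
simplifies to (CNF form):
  f ∨ v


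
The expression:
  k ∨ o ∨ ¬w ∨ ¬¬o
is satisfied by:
  {k: True, o: True, w: False}
  {k: True, w: False, o: False}
  {o: True, w: False, k: False}
  {o: False, w: False, k: False}
  {k: True, o: True, w: True}
  {k: True, w: True, o: False}
  {o: True, w: True, k: False}


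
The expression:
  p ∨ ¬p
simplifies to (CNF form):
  True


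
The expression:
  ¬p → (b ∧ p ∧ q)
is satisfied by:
  {p: True}


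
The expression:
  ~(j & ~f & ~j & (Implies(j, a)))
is always true.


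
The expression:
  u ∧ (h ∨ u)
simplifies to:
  u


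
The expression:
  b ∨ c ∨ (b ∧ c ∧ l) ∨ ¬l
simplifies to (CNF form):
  b ∨ c ∨ ¬l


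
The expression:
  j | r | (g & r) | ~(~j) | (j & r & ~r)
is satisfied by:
  {r: True, j: True}
  {r: True, j: False}
  {j: True, r: False}


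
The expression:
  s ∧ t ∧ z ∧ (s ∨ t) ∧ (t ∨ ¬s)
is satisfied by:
  {t: True, z: True, s: True}


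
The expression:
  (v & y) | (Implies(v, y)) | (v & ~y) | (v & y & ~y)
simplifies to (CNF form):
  True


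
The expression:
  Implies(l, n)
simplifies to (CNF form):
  n | ~l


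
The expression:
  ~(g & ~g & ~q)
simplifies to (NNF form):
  True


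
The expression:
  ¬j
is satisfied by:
  {j: False}


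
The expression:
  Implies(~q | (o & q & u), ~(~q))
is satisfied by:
  {q: True}


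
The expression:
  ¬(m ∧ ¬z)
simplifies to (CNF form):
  z ∨ ¬m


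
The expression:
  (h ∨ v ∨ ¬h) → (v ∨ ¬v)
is always true.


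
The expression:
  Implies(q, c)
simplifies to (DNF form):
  c | ~q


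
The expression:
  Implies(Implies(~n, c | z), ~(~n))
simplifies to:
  n | (~c & ~z)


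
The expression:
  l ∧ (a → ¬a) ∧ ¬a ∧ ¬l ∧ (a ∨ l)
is never true.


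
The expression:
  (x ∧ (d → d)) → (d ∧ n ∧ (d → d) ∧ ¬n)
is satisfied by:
  {x: False}


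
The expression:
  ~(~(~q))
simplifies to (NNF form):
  ~q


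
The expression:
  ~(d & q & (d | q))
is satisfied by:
  {q: False, d: False}
  {d: True, q: False}
  {q: True, d: False}


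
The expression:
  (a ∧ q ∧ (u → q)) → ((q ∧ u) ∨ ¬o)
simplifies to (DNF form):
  u ∨ ¬a ∨ ¬o ∨ ¬q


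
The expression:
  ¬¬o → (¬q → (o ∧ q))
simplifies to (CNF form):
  q ∨ ¬o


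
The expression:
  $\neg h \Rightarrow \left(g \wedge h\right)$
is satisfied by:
  {h: True}


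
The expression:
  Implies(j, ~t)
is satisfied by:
  {t: False, j: False}
  {j: True, t: False}
  {t: True, j: False}


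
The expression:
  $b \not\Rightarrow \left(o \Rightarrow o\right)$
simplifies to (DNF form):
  $\text{False}$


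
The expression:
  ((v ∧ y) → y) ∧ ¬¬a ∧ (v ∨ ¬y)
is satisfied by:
  {a: True, v: True, y: False}
  {a: True, v: False, y: False}
  {a: True, y: True, v: True}


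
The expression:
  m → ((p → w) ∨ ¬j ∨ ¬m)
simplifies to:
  w ∨ ¬j ∨ ¬m ∨ ¬p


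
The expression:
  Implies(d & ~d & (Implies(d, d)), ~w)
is always true.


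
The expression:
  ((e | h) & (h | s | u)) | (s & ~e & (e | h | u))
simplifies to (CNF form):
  (e | h | s) & (e | h | u) & (h | s | u) & (e | h | s | u)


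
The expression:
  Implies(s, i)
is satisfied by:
  {i: True, s: False}
  {s: False, i: False}
  {s: True, i: True}


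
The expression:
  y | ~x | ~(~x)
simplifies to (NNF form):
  True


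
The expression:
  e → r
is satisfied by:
  {r: True, e: False}
  {e: False, r: False}
  {e: True, r: True}


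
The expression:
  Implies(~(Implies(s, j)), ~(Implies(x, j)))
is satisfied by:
  {j: True, x: True, s: False}
  {j: True, s: False, x: False}
  {x: True, s: False, j: False}
  {x: False, s: False, j: False}
  {j: True, x: True, s: True}
  {j: True, s: True, x: False}
  {x: True, s: True, j: False}


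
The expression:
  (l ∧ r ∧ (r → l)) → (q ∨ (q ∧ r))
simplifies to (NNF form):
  q ∨ ¬l ∨ ¬r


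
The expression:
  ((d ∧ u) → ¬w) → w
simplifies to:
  w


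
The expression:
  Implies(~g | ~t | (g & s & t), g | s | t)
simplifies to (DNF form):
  g | s | t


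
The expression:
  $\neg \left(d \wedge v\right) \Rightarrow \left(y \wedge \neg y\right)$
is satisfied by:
  {d: True, v: True}


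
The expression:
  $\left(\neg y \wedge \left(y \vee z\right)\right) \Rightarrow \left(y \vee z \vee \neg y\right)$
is always true.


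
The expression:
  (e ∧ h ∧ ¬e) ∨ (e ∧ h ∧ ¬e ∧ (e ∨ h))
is never true.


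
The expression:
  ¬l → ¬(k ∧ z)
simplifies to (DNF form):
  l ∨ ¬k ∨ ¬z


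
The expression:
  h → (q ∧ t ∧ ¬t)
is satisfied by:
  {h: False}


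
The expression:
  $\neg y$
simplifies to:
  $\neg y$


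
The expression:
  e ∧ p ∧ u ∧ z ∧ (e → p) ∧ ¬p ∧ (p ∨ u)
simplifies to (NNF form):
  False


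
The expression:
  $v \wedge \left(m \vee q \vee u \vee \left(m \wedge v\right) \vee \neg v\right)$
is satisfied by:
  {q: True, m: True, u: True, v: True}
  {q: True, m: True, v: True, u: False}
  {q: True, u: True, v: True, m: False}
  {q: True, v: True, u: False, m: False}
  {m: True, v: True, u: True, q: False}
  {m: True, v: True, u: False, q: False}
  {v: True, u: True, m: False, q: False}


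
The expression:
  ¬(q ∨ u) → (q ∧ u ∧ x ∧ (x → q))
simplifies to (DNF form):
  q ∨ u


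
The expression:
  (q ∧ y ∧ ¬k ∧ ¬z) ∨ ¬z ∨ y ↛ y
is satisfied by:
  {z: False}


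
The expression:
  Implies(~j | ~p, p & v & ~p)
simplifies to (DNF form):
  j & p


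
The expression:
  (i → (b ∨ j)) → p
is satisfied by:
  {p: True, i: True, b: False, j: False}
  {p: True, i: False, b: False, j: False}
  {j: True, p: True, i: True, b: False}
  {j: True, p: True, i: False, b: False}
  {p: True, b: True, i: True, j: False}
  {p: True, b: True, i: False, j: False}
  {p: True, b: True, j: True, i: True}
  {p: True, b: True, j: True, i: False}
  {i: True, p: False, b: False, j: False}


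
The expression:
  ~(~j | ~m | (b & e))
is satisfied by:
  {m: True, j: True, e: False, b: False}
  {b: True, m: True, j: True, e: False}
  {e: True, m: True, j: True, b: False}


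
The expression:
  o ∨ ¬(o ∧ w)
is always true.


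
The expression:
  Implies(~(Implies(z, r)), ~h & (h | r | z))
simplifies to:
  r | ~h | ~z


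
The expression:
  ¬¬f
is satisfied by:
  {f: True}


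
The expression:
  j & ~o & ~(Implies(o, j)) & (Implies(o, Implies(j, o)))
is never true.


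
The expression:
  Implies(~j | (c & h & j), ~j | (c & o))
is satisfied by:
  {o: True, h: False, c: False, j: False}
  {o: False, h: False, c: False, j: False}
  {j: True, o: True, h: False, c: False}
  {j: True, o: False, h: False, c: False}
  {o: True, c: True, j: False, h: False}
  {c: True, j: False, h: False, o: False}
  {j: True, c: True, o: True, h: False}
  {j: True, c: True, o: False, h: False}
  {o: True, h: True, j: False, c: False}
  {h: True, j: False, c: False, o: False}
  {o: True, j: True, h: True, c: False}
  {j: True, h: True, o: False, c: False}
  {o: True, c: True, h: True, j: False}
  {c: True, h: True, j: False, o: False}
  {j: True, c: True, h: True, o: True}


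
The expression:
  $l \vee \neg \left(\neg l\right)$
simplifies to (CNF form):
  $l$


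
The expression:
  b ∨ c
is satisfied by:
  {b: True, c: True}
  {b: True, c: False}
  {c: True, b: False}


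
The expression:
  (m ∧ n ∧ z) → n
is always true.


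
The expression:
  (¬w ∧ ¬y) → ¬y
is always true.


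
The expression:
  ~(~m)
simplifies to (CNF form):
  m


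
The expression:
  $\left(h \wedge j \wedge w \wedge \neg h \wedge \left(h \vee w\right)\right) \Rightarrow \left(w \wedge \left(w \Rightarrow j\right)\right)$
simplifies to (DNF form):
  $\text{True}$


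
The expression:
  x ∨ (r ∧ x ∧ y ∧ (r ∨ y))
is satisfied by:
  {x: True}


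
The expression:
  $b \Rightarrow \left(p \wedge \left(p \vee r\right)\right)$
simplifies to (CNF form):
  $p \vee \neg b$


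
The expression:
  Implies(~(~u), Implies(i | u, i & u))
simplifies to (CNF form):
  i | ~u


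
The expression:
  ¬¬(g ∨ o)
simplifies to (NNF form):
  g ∨ o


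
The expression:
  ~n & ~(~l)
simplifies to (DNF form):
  l & ~n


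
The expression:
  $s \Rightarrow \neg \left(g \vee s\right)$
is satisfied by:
  {s: False}


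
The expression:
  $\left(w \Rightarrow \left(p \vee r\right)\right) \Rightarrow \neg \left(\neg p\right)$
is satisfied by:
  {p: True, w: True, r: False}
  {p: True, w: False, r: False}
  {r: True, p: True, w: True}
  {r: True, p: True, w: False}
  {w: True, r: False, p: False}


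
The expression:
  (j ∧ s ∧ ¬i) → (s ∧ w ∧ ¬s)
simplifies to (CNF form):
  i ∨ ¬j ∨ ¬s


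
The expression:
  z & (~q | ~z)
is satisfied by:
  {z: True, q: False}


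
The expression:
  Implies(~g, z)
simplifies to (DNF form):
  g | z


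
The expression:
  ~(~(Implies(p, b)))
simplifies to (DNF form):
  b | ~p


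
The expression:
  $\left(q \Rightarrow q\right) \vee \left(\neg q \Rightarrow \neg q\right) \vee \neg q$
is always true.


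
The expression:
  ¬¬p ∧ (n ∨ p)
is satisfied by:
  {p: True}


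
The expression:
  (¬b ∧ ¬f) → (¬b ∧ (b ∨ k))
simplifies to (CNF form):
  b ∨ f ∨ k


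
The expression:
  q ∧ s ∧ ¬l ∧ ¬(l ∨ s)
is never true.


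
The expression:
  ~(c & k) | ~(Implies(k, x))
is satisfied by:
  {k: False, x: False, c: False}
  {c: True, k: False, x: False}
  {x: True, k: False, c: False}
  {c: True, x: True, k: False}
  {k: True, c: False, x: False}
  {c: True, k: True, x: False}
  {x: True, k: True, c: False}


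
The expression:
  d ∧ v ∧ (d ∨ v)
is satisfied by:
  {d: True, v: True}


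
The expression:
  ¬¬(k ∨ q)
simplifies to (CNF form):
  k ∨ q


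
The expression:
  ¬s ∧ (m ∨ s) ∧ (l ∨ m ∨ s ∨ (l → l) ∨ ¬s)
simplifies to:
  m ∧ ¬s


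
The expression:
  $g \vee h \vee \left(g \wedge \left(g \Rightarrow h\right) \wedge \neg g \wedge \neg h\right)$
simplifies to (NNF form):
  $g \vee h$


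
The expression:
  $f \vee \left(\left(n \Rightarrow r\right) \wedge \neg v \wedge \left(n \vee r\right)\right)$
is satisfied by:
  {f: True, r: True, v: False}
  {f: True, r: False, v: False}
  {v: True, f: True, r: True}
  {v: True, f: True, r: False}
  {r: True, v: False, f: False}


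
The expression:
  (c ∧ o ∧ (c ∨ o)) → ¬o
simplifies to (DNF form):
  ¬c ∨ ¬o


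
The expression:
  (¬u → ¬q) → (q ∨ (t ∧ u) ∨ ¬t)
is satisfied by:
  {q: True, u: True, t: False}
  {q: True, u: False, t: False}
  {u: True, q: False, t: False}
  {q: False, u: False, t: False}
  {q: True, t: True, u: True}
  {q: True, t: True, u: False}
  {t: True, u: True, q: False}


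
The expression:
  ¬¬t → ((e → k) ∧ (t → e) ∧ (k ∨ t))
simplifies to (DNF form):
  (e ∧ k) ∨ ¬t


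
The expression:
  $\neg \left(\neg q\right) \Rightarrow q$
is always true.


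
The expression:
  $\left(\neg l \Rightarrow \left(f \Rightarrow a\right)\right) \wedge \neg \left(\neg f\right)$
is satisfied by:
  {f: True, a: True, l: True}
  {f: True, a: True, l: False}
  {f: True, l: True, a: False}


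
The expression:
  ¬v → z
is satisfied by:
  {z: True, v: True}
  {z: True, v: False}
  {v: True, z: False}


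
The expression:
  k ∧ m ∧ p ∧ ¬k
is never true.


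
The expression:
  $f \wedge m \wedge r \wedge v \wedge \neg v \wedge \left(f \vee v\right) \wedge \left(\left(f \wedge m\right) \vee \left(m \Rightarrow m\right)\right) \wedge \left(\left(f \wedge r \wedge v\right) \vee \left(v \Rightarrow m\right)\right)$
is never true.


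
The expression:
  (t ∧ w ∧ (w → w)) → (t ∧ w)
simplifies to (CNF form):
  True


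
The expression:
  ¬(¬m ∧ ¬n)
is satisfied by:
  {n: True, m: True}
  {n: True, m: False}
  {m: True, n: False}


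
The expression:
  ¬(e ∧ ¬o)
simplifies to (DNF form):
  o ∨ ¬e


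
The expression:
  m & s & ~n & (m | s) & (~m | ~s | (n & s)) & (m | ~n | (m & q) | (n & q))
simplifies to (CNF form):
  False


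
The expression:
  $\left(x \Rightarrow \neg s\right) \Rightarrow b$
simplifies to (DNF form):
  $b \vee \left(s \wedge x\right)$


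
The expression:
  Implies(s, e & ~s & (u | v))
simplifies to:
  ~s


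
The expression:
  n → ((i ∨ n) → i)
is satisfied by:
  {i: True, n: False}
  {n: False, i: False}
  {n: True, i: True}


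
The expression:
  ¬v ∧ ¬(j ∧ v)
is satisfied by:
  {v: False}


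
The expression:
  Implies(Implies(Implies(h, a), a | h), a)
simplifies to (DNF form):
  a | ~h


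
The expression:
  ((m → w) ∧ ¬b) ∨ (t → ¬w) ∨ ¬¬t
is always true.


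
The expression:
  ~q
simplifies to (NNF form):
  ~q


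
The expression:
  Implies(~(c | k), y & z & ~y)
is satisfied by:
  {k: True, c: True}
  {k: True, c: False}
  {c: True, k: False}


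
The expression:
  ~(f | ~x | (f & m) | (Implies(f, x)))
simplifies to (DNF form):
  False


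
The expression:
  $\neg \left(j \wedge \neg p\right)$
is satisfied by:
  {p: True, j: False}
  {j: False, p: False}
  {j: True, p: True}


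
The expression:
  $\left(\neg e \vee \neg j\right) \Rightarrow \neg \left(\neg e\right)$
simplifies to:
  $e$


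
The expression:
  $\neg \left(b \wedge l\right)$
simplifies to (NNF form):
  $\neg b \vee \neg l$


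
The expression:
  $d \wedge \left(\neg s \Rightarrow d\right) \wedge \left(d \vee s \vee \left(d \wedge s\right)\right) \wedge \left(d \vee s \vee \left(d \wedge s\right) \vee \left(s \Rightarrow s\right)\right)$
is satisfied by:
  {d: True}


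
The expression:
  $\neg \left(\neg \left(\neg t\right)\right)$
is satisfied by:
  {t: False}


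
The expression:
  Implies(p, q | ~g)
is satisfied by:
  {q: True, p: False, g: False}
  {p: False, g: False, q: False}
  {g: True, q: True, p: False}
  {g: True, p: False, q: False}
  {q: True, p: True, g: False}
  {p: True, q: False, g: False}
  {g: True, p: True, q: True}


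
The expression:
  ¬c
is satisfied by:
  {c: False}


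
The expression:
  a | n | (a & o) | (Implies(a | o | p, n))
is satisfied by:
  {n: True, a: True, p: False, o: False}
  {n: True, a: True, o: True, p: False}
  {n: True, a: True, p: True, o: False}
  {n: True, a: True, o: True, p: True}
  {n: True, p: False, o: False, a: False}
  {n: True, o: True, p: False, a: False}
  {n: True, p: True, o: False, a: False}
  {n: True, o: True, p: True, a: False}
  {a: True, p: False, o: False, n: False}
  {o: True, a: True, p: False, n: False}
  {a: True, p: True, o: False, n: False}
  {o: True, a: True, p: True, n: False}
  {a: False, p: False, o: False, n: False}


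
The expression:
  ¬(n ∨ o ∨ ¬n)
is never true.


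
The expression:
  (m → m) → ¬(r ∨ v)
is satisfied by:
  {v: False, r: False}


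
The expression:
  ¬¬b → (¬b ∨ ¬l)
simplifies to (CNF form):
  ¬b ∨ ¬l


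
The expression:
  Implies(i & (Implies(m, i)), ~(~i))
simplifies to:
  True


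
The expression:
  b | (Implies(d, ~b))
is always true.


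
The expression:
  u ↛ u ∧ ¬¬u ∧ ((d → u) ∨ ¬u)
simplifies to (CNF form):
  False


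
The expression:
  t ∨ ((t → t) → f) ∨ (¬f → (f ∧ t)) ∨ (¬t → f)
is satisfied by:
  {t: True, f: True}
  {t: True, f: False}
  {f: True, t: False}


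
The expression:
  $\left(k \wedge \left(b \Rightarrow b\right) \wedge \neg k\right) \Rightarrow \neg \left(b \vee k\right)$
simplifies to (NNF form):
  $\text{True}$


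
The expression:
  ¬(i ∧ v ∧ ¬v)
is always true.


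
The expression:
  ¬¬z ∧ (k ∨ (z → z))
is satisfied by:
  {z: True}


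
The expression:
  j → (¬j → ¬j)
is always true.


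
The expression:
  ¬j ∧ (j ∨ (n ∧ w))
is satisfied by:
  {w: True, n: True, j: False}


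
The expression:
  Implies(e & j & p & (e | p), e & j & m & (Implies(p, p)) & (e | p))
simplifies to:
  m | ~e | ~j | ~p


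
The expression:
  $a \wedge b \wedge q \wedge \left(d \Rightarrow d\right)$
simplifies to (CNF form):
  $a \wedge b \wedge q$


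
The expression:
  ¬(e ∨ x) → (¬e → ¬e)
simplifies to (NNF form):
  True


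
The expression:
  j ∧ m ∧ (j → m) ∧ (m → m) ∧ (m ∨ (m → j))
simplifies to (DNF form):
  j ∧ m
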